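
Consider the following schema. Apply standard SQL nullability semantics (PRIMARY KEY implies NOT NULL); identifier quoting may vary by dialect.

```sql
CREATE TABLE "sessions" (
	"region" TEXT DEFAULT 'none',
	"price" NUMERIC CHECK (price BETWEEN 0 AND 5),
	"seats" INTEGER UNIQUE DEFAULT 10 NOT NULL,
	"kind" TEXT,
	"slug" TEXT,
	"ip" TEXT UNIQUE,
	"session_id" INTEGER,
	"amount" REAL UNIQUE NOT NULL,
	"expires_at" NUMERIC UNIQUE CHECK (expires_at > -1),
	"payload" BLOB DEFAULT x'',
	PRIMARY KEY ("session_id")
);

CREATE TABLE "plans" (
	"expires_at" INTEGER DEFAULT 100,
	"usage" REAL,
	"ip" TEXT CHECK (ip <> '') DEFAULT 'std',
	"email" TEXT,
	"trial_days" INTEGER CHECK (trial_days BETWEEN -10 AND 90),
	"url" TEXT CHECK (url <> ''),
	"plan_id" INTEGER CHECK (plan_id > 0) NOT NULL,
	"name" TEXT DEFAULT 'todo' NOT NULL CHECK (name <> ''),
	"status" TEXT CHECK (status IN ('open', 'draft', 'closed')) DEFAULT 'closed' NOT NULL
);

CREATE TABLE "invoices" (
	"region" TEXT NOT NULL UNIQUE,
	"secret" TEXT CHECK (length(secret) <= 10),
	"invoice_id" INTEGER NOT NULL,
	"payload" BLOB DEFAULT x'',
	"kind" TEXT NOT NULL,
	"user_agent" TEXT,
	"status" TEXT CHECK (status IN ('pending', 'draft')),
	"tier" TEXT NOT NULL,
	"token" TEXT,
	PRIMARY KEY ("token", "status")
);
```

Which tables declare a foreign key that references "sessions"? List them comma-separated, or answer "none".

No REFERENCES clause anywhere in the schema names sessions.

none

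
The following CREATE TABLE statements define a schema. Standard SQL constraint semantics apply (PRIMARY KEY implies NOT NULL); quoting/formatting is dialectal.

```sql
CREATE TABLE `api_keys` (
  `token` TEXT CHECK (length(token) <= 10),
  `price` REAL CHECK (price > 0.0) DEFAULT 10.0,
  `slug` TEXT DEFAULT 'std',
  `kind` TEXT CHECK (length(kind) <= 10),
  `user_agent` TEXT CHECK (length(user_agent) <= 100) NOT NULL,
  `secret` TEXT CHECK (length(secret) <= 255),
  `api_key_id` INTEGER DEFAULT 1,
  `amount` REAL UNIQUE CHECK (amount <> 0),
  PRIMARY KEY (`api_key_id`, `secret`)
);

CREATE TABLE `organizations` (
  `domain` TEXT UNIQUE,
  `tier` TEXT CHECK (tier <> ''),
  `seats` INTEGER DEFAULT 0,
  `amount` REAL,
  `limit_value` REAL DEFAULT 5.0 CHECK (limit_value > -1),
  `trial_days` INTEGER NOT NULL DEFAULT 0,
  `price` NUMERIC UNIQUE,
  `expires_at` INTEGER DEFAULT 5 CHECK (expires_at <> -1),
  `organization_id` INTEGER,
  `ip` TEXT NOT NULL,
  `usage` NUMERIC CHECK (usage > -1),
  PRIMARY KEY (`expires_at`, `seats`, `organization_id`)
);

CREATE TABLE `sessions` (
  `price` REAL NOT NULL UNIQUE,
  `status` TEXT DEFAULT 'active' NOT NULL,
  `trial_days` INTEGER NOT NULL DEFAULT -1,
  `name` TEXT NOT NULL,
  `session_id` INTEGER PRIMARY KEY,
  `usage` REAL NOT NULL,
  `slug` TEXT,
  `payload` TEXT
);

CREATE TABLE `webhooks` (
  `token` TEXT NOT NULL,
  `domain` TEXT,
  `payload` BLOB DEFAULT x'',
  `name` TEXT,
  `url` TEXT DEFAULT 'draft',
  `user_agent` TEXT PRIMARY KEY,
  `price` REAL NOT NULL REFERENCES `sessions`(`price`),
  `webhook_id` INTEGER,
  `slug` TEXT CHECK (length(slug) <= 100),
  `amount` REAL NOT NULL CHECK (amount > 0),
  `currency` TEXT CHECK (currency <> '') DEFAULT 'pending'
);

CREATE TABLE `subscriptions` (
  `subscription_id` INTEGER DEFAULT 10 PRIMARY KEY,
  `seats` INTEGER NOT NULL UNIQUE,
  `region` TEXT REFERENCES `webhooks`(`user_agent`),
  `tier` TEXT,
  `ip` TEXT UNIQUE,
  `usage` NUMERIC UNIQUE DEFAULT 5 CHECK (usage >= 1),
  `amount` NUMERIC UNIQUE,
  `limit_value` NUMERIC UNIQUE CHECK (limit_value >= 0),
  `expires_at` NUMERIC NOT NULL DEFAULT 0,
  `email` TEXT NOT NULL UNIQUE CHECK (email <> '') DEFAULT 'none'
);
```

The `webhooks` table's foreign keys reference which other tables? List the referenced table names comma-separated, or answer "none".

sessions

- price REFERENCES sessions(price).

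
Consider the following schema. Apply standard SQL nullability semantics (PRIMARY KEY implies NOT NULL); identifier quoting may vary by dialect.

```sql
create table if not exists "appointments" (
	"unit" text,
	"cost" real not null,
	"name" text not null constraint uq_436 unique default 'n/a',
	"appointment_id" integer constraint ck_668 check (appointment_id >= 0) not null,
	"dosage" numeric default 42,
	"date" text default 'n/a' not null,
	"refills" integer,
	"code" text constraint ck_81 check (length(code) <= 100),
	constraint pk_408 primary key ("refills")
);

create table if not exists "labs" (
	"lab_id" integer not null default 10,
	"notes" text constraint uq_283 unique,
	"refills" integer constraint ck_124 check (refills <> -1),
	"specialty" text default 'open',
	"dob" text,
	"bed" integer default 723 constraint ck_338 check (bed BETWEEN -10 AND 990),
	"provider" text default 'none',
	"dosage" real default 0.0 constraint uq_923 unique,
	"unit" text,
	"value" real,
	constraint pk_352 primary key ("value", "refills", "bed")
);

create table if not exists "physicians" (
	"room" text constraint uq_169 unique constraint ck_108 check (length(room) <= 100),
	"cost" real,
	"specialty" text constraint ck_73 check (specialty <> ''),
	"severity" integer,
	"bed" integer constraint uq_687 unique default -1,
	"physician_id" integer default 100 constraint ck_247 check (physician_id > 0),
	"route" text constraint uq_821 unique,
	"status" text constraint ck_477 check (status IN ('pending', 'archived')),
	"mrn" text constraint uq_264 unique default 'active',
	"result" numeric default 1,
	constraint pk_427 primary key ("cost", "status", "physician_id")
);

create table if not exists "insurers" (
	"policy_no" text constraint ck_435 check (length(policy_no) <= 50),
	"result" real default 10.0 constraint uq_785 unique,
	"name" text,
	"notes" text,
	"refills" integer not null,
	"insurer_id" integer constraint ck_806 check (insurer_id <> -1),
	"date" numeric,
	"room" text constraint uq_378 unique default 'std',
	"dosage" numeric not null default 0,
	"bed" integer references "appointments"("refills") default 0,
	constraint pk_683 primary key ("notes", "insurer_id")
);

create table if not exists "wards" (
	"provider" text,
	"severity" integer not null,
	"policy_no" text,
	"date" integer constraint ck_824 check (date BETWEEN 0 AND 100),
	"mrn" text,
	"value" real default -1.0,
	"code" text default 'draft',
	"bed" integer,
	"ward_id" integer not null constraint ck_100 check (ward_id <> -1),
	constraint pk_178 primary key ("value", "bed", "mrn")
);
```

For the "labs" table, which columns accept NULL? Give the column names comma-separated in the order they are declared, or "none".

- lab_id: declared NOT NULL → not nullable.
- notes: UNIQUE does not imply NOT NULL → nullable.
- refills: part of the PRIMARY KEY, which implies NOT NULL → not nullable.
- specialty: DEFAULT only fills an omitted column; an explicit NULL is still allowed → nullable.
- dob: no NOT NULL constraint applies → nullable.
- bed: part of the PRIMARY KEY, which implies NOT NULL → not nullable.
- provider: DEFAULT only fills an omitted column; an explicit NULL is still allowed → nullable.
- dosage: UNIQUE does not imply NOT NULL → nullable.
- unit: no NOT NULL constraint applies → nullable.
- value: part of the PRIMARY KEY, which implies NOT NULL → not nullable.

notes, specialty, dob, provider, dosage, unit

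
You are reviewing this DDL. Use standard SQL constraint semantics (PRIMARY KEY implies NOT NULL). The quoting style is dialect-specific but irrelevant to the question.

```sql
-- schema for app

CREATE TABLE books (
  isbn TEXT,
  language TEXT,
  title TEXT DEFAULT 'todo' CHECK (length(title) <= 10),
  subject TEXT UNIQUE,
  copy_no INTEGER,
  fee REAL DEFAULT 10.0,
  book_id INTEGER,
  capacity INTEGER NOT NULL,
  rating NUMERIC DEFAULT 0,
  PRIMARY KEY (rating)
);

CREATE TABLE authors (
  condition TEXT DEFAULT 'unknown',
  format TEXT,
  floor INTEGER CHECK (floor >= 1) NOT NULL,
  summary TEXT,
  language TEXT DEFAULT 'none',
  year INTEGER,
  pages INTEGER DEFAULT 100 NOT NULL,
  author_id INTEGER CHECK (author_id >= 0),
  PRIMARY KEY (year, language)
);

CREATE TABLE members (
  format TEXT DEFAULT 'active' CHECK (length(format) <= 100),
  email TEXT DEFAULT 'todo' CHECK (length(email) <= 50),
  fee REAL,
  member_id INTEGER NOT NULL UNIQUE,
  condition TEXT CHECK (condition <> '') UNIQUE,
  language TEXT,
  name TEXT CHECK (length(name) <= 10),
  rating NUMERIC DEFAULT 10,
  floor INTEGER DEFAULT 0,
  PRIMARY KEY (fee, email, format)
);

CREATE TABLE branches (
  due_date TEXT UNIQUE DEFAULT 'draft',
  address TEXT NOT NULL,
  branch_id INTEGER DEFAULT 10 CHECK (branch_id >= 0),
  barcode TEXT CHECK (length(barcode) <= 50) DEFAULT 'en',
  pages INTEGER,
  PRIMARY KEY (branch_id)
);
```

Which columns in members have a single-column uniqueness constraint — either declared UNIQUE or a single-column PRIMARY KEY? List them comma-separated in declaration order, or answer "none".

- format: part of a composite PRIMARY KEY — only the tuple is unique, not this column on its own.
- email: part of a composite PRIMARY KEY — only the tuple is unique, not this column on its own.
- fee: part of a composite PRIMARY KEY — only the tuple is unique, not this column on its own.
- member_id: declared UNIQUE → unique.
- condition: declared UNIQUE → unique.
- language: no UNIQUE or single-column PK constraint.
- name: no UNIQUE or single-column PK constraint.
- rating: no UNIQUE or single-column PK constraint.
- floor: no UNIQUE or single-column PK constraint.

member_id, condition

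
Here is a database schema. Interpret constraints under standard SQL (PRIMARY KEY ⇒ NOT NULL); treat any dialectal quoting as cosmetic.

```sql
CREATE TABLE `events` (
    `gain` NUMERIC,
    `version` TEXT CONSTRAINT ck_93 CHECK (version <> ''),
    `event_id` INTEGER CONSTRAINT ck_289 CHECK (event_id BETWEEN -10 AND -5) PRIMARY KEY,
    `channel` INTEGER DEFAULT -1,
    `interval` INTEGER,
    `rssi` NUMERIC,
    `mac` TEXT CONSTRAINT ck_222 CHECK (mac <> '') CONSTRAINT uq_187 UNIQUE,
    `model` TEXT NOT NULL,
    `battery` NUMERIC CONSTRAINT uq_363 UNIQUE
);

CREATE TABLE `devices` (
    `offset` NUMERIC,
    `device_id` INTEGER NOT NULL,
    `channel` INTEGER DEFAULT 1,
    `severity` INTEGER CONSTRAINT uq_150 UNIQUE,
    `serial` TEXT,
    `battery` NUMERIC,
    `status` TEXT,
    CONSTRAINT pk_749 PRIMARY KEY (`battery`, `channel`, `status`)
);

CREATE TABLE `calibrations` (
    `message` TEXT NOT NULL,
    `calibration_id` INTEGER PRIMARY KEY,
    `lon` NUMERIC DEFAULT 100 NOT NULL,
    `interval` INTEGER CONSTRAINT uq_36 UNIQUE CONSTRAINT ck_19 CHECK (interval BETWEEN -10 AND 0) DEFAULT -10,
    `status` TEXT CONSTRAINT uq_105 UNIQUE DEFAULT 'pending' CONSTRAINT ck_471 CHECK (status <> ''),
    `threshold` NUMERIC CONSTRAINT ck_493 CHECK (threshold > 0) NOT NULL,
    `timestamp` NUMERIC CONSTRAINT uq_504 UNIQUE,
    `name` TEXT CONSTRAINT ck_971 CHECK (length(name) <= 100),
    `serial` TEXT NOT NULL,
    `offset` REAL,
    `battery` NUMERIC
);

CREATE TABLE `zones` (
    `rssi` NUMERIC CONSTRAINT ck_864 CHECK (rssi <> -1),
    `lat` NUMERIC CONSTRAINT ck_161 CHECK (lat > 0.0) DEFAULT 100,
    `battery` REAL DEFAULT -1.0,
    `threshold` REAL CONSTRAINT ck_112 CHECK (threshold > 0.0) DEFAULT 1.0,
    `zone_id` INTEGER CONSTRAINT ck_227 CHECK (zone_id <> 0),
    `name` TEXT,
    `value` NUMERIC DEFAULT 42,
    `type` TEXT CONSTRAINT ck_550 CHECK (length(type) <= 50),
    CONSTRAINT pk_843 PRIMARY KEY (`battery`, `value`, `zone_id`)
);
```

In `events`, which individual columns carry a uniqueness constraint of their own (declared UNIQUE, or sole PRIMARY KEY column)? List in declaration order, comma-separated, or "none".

event_id, mac, battery

- gain: no UNIQUE or single-column PK constraint.
- version: no UNIQUE or single-column PK constraint.
- event_id: single-column PRIMARY KEY → unique.
- channel: no UNIQUE or single-column PK constraint.
- interval: no UNIQUE or single-column PK constraint.
- rssi: no UNIQUE or single-column PK constraint.
- mac: declared UNIQUE → unique.
- model: no UNIQUE or single-column PK constraint.
- battery: declared UNIQUE → unique.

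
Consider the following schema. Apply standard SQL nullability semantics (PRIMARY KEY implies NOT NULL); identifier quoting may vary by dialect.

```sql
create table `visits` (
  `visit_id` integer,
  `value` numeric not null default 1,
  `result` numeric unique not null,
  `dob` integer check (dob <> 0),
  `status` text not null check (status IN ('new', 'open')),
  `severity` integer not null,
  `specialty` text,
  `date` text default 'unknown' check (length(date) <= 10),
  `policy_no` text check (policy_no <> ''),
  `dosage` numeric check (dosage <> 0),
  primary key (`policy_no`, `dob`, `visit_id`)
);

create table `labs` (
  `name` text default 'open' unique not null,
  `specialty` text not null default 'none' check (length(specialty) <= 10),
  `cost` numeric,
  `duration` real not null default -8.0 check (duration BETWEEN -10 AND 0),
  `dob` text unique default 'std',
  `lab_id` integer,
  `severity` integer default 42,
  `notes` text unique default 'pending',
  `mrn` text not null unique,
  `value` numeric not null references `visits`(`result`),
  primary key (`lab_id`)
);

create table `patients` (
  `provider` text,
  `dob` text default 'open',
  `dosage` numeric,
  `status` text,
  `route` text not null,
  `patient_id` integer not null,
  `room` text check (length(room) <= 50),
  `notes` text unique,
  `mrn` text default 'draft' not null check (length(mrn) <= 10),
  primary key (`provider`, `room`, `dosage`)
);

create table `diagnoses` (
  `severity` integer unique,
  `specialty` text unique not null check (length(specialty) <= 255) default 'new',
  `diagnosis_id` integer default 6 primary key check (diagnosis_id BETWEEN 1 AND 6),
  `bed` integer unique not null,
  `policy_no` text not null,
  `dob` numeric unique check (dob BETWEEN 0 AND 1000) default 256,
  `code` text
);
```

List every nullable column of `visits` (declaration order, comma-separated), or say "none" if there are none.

- visit_id: part of the PRIMARY KEY, which implies NOT NULL → not nullable.
- value: declared NOT NULL → not nullable.
- result: declared NOT NULL → not nullable.
- dob: part of the PRIMARY KEY, which implies NOT NULL → not nullable.
- status: declared NOT NULL → not nullable.
- severity: declared NOT NULL → not nullable.
- specialty: no NOT NULL constraint applies → nullable.
- date: CHECK does not forbid NULL (a CHECK constraint passes when its expression is NULL) → nullable.
- policy_no: part of the PRIMARY KEY, which implies NOT NULL → not nullable.
- dosage: CHECK does not forbid NULL (a CHECK constraint passes when its expression is NULL) → nullable.

specialty, date, dosage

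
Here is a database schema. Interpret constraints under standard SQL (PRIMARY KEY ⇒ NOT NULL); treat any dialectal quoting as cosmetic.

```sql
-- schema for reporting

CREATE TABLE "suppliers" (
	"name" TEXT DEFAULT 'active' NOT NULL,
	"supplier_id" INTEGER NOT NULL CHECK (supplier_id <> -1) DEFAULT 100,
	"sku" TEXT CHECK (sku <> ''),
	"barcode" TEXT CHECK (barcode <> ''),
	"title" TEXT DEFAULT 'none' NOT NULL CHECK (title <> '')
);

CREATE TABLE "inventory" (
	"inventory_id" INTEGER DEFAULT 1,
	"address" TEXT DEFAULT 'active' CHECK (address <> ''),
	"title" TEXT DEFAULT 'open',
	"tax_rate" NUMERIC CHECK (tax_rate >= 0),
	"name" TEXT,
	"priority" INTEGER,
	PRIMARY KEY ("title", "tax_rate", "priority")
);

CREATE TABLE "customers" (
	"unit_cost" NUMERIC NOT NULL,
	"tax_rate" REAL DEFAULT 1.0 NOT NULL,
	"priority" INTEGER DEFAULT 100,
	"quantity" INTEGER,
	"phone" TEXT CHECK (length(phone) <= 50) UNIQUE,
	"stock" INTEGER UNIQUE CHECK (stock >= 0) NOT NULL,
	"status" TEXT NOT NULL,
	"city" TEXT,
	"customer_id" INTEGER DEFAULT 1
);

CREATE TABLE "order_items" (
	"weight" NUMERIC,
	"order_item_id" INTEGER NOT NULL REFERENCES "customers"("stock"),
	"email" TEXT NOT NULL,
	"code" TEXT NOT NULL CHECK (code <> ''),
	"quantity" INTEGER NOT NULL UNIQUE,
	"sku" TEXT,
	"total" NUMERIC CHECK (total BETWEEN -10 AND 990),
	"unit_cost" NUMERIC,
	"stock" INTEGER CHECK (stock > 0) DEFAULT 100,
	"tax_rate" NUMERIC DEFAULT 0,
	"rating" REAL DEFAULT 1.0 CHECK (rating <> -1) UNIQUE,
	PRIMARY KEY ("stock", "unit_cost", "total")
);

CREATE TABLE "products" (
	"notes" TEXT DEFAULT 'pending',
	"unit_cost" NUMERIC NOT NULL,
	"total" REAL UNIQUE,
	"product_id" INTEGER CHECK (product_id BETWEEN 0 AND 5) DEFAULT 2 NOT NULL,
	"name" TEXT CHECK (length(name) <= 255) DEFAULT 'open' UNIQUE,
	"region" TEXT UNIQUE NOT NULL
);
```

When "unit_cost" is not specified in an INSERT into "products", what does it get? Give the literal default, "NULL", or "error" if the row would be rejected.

unit_cost has no DEFAULT clause.
Omitting it would insert NULL, but it is declared NOT NULL, so the INSERT fails.

error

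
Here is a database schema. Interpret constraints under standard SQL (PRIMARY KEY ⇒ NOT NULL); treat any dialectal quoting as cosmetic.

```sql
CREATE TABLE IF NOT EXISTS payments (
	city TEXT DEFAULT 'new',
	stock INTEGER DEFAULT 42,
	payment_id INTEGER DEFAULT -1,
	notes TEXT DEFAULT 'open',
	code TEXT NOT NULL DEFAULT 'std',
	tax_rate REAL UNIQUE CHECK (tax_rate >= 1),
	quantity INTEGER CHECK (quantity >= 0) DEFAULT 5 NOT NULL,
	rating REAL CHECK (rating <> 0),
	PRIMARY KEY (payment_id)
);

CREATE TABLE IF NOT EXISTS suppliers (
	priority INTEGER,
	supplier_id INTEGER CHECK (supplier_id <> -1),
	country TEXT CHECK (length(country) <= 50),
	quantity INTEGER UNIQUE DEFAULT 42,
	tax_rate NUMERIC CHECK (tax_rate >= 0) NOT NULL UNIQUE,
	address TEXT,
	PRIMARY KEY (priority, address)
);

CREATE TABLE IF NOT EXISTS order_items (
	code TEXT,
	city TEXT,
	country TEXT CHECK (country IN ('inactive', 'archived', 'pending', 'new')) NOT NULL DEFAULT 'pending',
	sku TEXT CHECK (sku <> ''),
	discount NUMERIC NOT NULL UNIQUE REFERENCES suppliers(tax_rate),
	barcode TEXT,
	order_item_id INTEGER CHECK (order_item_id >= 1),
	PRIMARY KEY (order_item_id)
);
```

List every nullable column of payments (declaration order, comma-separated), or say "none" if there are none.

- city: DEFAULT only fills an omitted column; an explicit NULL is still allowed → nullable.
- stock: DEFAULT only fills an omitted column; an explicit NULL is still allowed → nullable.
- payment_id: part of the PRIMARY KEY, which implies NOT NULL → not nullable.
- notes: DEFAULT only fills an omitted column; an explicit NULL is still allowed → nullable.
- code: declared NOT NULL → not nullable.
- tax_rate: CHECK does not forbid NULL (a CHECK constraint passes when its expression is NULL) → nullable.
- quantity: declared NOT NULL → not nullable.
- rating: CHECK does not forbid NULL (a CHECK constraint passes when its expression is NULL) → nullable.

city, stock, notes, tax_rate, rating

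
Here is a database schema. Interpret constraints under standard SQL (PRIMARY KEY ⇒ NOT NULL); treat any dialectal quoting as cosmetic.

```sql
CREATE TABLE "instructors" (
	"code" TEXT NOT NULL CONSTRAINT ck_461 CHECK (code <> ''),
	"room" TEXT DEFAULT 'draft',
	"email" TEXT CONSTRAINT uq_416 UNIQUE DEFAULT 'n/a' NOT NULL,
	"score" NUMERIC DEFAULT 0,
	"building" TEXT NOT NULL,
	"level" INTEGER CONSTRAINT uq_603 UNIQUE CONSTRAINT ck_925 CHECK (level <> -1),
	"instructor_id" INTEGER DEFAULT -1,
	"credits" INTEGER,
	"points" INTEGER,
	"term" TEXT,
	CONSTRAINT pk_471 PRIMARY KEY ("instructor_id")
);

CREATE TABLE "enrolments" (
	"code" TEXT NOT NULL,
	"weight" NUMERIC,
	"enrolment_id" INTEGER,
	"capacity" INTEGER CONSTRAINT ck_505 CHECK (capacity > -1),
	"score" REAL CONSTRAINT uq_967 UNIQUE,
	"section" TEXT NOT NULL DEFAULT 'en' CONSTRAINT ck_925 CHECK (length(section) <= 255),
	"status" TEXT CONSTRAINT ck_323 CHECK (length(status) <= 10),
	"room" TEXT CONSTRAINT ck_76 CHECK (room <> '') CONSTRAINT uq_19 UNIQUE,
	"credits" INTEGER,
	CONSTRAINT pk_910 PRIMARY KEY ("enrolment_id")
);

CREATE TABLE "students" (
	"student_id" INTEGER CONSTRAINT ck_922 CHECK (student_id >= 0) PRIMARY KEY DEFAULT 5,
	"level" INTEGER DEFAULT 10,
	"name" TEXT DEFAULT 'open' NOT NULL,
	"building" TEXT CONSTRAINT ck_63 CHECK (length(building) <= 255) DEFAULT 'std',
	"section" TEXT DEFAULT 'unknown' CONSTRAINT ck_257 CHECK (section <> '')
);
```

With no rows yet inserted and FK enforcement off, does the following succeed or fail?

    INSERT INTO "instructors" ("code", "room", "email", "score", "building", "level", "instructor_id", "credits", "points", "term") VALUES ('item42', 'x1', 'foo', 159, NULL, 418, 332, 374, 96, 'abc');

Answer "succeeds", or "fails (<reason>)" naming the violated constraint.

fails (NOT NULL on building)

building is explicitly set to NULL, but building is declared NOT NULL.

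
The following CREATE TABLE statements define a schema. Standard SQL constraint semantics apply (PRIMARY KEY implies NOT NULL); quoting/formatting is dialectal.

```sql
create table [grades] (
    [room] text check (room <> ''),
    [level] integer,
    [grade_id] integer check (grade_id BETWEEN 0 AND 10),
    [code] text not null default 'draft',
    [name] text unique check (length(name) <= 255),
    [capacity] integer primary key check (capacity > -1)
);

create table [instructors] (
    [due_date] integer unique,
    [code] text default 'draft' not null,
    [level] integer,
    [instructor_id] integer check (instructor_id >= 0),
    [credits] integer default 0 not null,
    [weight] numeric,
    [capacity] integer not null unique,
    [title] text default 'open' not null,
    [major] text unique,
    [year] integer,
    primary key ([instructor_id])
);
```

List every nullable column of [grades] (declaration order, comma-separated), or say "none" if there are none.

room, level, grade_id, name

- room: CHECK does not forbid NULL (a CHECK constraint passes when its expression is NULL) → nullable.
- level: no NOT NULL constraint applies → nullable.
- grade_id: CHECK does not forbid NULL (a CHECK constraint passes when its expression is NULL) → nullable.
- code: declared NOT NULL → not nullable.
- name: CHECK does not forbid NULL (a CHECK constraint passes when its expression is NULL) → nullable.
- capacity: part of the PRIMARY KEY, which implies NOT NULL → not nullable.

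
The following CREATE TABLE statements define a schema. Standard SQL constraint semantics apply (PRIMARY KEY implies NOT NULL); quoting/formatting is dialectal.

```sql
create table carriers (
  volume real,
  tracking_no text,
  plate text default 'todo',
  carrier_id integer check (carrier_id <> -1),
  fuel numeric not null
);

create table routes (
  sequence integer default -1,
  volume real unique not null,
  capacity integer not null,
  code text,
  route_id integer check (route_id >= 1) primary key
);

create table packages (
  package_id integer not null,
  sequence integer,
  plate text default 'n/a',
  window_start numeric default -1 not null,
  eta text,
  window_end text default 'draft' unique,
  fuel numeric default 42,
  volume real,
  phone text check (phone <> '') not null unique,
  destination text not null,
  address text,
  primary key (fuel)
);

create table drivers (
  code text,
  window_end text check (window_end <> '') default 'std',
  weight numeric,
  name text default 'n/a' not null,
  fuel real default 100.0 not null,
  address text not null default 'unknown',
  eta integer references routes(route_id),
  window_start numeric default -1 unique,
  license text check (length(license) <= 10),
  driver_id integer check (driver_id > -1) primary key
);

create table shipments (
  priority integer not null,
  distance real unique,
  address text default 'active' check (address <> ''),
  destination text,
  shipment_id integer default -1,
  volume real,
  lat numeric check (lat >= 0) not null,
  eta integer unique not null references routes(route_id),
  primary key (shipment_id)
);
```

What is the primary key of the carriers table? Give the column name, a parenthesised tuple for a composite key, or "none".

none

No column is declared PRIMARY KEY inline, and there is no table-level PRIMARY KEY clause in carriers.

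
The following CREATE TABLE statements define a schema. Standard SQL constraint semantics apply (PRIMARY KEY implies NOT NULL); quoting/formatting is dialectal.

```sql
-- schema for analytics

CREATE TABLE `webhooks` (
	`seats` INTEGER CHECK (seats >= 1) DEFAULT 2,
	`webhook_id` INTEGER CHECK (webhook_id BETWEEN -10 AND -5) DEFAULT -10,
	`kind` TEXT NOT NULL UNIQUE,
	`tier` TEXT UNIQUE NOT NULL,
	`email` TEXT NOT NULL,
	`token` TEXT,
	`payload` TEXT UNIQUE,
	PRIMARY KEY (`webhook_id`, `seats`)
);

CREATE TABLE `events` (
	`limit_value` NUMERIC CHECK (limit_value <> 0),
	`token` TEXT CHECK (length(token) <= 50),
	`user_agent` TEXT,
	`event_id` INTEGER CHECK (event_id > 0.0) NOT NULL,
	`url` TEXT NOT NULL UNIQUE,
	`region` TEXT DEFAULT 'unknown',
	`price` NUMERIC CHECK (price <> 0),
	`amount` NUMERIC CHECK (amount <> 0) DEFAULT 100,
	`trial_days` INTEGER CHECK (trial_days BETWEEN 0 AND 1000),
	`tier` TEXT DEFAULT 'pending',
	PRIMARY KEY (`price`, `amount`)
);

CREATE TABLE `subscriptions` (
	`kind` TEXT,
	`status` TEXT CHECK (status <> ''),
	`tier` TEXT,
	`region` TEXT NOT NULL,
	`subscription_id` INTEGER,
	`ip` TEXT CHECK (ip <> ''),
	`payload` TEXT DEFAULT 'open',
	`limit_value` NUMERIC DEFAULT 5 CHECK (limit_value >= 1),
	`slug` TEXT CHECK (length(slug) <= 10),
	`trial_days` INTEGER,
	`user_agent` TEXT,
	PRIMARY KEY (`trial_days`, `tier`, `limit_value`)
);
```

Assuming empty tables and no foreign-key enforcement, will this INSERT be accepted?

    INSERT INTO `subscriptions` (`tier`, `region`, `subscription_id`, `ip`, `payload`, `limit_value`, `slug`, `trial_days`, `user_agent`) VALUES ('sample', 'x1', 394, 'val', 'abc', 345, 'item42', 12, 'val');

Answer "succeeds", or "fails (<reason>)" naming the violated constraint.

succeeds

NOT NULL columns: limit_value is supplied; region is supplied; tier is supplied; trial_days is supplied.
CHECK constraints: 'val' satisfies (ip <> ''); 345 satisfies (limit_value >= 1); 'item42' satisfies (length(slug) <= 10).
No constraint is violated.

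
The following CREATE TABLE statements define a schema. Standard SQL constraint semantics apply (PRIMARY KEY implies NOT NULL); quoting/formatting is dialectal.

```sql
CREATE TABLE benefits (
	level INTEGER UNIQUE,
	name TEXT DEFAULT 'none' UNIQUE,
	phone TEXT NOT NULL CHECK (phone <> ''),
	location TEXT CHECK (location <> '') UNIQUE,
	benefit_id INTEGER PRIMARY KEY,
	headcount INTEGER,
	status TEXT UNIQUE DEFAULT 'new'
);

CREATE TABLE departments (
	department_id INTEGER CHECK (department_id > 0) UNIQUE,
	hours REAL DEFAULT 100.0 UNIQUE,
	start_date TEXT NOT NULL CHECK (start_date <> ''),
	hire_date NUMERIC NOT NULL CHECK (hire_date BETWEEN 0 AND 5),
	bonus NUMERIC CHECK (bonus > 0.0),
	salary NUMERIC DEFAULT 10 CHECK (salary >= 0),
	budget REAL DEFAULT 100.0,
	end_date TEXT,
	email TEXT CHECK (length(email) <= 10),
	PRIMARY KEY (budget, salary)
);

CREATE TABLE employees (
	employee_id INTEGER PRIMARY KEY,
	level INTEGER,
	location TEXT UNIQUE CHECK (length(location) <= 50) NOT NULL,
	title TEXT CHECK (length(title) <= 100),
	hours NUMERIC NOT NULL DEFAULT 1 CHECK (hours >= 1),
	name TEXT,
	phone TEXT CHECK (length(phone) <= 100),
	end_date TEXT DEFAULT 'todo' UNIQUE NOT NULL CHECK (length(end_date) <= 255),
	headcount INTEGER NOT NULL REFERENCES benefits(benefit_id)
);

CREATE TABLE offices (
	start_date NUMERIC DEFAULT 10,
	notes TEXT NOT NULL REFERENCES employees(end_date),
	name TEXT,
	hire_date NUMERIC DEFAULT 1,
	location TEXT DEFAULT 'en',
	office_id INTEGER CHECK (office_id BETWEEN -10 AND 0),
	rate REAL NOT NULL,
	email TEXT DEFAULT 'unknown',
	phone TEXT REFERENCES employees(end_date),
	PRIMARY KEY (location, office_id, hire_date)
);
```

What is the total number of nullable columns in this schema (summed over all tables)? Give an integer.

benefits: 5 nullable (level, name, location, headcount, status — PK (benefit_id) and explicit NOT NULL columns excluded).
departments: 5 nullable (department_id, hours, bonus, end_date, email — PK (budget, salary) and explicit NOT NULL columns excluded).
employees: 4 nullable (level, title, name, phone — PK (employee_id) and explicit NOT NULL columns excluded).
offices: 4 nullable (start_date, name, email, phone — PK (location, office_id, hire_date) and explicit NOT NULL columns excluded).
Total: 5 + 5 + 4 + 4 = 18.

18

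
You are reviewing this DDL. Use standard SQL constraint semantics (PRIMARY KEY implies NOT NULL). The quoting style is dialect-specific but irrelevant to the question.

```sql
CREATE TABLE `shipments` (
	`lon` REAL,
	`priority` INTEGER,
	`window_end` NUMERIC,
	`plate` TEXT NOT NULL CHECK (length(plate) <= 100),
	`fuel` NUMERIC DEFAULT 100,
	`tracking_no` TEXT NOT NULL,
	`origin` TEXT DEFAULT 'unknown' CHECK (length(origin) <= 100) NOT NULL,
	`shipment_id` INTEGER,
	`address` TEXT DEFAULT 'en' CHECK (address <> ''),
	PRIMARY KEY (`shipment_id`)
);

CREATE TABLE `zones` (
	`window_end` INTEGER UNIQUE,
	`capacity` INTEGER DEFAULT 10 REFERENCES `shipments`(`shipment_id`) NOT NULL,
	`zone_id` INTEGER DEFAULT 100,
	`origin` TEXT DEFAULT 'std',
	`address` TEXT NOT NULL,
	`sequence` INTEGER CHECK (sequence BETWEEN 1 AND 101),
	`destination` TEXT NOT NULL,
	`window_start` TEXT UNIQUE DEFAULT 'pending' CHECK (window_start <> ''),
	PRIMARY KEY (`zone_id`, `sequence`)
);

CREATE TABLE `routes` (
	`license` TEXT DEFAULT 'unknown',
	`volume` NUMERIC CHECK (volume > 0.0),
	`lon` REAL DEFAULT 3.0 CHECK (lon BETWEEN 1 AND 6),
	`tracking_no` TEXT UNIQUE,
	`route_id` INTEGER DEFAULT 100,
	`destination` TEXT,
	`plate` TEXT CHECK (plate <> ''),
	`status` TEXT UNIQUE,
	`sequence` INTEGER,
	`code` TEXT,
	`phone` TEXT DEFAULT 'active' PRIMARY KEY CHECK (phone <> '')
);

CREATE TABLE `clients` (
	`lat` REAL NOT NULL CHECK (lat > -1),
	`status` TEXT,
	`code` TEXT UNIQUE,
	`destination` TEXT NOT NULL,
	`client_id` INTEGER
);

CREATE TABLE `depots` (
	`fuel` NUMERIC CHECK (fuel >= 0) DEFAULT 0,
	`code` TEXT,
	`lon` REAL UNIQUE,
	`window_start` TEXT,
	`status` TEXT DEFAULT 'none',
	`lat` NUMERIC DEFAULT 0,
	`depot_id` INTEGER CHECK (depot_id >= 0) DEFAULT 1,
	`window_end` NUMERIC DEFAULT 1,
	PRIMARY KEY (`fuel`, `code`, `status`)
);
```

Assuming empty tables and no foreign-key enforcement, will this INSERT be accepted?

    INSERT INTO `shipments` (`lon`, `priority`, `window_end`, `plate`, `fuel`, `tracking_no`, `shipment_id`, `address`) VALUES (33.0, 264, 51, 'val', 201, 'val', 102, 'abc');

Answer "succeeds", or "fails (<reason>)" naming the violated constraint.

succeeds

NOT NULL columns: origin defaults to 'unknown'; plate is supplied; shipment_id is supplied; tracking_no is supplied.
CHECK constraints: 'val' satisfies (length(plate) <= 100); 'abc' satisfies (address <> '').
No constraint is violated.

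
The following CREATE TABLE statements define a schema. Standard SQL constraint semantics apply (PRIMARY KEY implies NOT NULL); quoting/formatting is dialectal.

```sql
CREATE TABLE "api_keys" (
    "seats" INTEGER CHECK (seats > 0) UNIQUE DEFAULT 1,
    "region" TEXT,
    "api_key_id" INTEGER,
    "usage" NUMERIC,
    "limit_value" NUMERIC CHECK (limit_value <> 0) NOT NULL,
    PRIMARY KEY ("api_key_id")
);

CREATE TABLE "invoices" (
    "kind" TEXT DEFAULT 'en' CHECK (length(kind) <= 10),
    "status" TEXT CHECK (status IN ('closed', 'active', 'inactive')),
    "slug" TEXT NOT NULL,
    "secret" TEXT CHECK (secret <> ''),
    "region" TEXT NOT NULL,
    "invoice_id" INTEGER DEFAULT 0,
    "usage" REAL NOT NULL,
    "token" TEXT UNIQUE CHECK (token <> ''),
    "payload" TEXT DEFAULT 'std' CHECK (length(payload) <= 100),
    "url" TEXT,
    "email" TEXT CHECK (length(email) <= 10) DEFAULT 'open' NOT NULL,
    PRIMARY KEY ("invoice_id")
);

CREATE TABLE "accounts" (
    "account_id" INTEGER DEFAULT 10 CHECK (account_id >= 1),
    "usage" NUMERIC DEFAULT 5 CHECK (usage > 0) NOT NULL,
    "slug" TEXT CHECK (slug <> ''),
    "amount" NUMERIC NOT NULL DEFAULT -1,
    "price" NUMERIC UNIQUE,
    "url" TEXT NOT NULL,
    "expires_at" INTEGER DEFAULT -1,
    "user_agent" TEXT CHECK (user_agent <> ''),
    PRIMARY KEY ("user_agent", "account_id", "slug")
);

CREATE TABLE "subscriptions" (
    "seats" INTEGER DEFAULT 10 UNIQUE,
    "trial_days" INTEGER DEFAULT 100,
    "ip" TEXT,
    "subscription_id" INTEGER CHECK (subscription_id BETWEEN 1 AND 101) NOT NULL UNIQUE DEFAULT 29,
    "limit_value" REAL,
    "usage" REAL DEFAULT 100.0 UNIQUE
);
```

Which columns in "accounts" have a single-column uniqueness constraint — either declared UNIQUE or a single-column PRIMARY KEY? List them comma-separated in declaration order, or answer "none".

- account_id: part of a composite PRIMARY KEY — only the tuple is unique, not this column on its own.
- usage: no UNIQUE or single-column PK constraint.
- slug: part of a composite PRIMARY KEY — only the tuple is unique, not this column on its own.
- amount: no UNIQUE or single-column PK constraint.
- price: declared UNIQUE → unique.
- url: no UNIQUE or single-column PK constraint.
- expires_at: no UNIQUE or single-column PK constraint.
- user_agent: part of a composite PRIMARY KEY — only the tuple is unique, not this column on its own.

price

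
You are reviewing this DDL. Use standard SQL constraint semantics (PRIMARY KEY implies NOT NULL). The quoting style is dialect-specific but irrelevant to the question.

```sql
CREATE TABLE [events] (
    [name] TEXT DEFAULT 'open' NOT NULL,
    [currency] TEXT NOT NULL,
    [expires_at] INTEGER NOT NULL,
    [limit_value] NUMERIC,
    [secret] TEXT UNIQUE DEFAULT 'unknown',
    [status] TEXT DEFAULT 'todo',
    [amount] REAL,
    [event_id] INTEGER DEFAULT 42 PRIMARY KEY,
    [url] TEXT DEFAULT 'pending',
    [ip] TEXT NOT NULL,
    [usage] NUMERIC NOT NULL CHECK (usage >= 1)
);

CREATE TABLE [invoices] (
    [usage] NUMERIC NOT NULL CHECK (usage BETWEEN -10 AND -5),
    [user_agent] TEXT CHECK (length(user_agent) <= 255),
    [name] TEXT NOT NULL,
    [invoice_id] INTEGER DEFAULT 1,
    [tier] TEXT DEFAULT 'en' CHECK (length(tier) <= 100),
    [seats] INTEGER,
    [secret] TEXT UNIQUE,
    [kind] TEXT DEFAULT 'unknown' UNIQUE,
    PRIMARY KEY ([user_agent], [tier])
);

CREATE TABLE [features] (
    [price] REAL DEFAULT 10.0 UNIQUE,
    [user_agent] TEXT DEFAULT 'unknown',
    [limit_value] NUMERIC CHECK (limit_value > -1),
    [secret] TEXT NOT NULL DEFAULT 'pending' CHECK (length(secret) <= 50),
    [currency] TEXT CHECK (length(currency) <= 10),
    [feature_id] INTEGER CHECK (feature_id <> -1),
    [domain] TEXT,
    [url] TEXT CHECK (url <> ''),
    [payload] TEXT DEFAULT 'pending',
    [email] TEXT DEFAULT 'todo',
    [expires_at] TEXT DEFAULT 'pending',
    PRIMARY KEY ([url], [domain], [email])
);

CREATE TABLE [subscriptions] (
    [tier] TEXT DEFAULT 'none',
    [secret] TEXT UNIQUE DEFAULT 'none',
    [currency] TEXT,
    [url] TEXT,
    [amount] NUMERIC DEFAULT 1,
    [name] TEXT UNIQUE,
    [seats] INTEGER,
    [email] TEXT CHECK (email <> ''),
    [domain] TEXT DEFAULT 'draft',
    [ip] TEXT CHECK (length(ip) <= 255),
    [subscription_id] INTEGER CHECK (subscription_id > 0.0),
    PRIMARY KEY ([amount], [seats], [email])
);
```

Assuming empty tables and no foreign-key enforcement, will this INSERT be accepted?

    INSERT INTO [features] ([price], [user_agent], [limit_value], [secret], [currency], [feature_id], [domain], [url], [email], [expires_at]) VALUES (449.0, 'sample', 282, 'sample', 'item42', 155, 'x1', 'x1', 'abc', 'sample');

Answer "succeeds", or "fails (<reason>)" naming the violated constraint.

succeeds

NOT NULL columns: domain is supplied; email is supplied; secret is supplied; url is supplied.
CHECK constraints: 282 satisfies (limit_value > -1); 'sample' satisfies (length(secret) <= 50); 'item42' satisfies (length(currency) <= 10); 155 satisfies (feature_id <> -1); 'x1' satisfies (url <> '').
No constraint is violated.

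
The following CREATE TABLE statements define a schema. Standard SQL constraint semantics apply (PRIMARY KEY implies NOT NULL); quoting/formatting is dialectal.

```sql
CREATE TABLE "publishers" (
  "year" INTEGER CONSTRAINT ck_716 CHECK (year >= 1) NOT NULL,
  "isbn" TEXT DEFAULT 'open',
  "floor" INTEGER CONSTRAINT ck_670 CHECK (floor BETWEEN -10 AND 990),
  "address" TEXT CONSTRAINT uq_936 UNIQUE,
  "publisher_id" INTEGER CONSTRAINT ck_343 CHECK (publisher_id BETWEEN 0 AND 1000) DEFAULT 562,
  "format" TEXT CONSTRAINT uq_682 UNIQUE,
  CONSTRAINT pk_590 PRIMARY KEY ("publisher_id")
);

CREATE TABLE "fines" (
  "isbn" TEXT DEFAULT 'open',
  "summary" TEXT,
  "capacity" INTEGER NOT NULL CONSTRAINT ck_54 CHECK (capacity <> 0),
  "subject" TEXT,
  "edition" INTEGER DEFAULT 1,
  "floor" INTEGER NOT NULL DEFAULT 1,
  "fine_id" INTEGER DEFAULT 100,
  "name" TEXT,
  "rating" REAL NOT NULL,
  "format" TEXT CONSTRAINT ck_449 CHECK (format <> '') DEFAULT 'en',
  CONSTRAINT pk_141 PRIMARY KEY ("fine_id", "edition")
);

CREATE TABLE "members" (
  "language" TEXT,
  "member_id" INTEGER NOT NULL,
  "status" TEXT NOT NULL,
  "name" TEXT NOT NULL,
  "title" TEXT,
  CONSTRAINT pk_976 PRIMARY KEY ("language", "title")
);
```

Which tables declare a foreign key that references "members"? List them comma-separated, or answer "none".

No REFERENCES clause anywhere in the schema names members.

none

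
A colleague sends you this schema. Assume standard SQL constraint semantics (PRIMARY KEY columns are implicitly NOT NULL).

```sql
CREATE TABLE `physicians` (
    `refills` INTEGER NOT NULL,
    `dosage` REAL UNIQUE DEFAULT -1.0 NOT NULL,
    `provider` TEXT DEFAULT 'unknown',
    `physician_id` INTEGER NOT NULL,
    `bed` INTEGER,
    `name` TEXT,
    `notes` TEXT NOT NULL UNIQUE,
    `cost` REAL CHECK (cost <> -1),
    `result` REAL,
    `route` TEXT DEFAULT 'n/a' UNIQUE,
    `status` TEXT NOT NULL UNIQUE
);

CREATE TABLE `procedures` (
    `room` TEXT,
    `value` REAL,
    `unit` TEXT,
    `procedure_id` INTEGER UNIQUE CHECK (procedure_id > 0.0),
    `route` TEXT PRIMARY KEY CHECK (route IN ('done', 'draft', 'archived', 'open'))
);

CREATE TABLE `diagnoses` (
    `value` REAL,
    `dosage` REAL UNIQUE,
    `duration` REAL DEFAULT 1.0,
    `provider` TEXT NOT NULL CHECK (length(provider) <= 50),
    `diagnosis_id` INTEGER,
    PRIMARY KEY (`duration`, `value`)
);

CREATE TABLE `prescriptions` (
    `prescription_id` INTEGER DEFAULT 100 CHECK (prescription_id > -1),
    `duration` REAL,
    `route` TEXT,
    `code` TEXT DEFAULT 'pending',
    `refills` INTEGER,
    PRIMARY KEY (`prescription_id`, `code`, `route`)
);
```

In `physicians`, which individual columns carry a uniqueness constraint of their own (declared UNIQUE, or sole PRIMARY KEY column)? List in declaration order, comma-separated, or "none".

dosage, notes, route, status

- refills: no UNIQUE or single-column PK constraint.
- dosage: declared UNIQUE → unique.
- provider: no UNIQUE or single-column PK constraint.
- physician_id: no UNIQUE or single-column PK constraint.
- bed: no UNIQUE or single-column PK constraint.
- name: no UNIQUE or single-column PK constraint.
- notes: declared UNIQUE → unique.
- cost: no UNIQUE or single-column PK constraint.
- result: no UNIQUE or single-column PK constraint.
- route: declared UNIQUE → unique.
- status: declared UNIQUE → unique.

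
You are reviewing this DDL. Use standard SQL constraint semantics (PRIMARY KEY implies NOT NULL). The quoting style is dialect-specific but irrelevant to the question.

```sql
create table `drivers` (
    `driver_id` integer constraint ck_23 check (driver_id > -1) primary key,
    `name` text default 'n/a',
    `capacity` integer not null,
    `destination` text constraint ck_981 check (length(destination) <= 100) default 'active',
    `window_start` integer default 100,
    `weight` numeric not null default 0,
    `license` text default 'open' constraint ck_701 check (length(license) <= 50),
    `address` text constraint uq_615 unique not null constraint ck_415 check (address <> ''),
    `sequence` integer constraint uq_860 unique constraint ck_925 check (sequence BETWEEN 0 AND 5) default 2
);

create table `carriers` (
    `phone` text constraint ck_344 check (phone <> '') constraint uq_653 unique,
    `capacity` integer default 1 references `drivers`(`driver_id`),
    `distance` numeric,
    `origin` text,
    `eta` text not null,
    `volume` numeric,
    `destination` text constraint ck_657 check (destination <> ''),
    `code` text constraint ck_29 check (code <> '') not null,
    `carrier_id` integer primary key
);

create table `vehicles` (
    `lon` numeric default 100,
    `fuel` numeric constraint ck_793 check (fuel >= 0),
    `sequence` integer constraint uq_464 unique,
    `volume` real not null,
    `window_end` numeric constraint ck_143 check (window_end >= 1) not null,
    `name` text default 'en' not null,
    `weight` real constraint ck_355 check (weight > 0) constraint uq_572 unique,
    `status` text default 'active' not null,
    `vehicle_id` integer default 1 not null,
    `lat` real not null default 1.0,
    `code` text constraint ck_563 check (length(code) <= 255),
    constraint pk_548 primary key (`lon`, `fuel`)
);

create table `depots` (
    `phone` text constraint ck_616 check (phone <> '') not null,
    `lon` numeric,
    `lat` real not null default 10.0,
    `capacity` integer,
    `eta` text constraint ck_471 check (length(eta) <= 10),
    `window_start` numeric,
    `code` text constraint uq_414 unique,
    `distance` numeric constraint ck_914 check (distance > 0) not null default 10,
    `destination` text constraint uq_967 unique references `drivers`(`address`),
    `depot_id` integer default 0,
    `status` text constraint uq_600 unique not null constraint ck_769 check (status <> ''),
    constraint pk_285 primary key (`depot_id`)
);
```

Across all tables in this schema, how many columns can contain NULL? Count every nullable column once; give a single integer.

20

drivers: 5 nullable (name, destination, window_start, license, sequence — PK (driver_id) and explicit NOT NULL columns excluded).
carriers: 6 nullable (phone, capacity, distance, origin, volume, destination — PK (carrier_id) and explicit NOT NULL columns excluded).
vehicles: 3 nullable (sequence, weight, code — PK (lon, fuel) and explicit NOT NULL columns excluded).
depots: 6 nullable (lon, capacity, eta, window_start, code, destination — PK (depot_id) and explicit NOT NULL columns excluded).
Total: 5 + 6 + 3 + 6 = 20.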